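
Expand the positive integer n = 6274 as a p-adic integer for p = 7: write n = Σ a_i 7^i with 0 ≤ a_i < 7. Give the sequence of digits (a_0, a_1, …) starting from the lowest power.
(a_0, a_1, …) = (2, 0, 2, 4, 2)

Repeated division by 7 gives the digits low-to-high: 6274 = 2 + 2·7^2 + 4·7^3 + 2·7^4. Digit sequence: (2, 0, 2, 4, 2).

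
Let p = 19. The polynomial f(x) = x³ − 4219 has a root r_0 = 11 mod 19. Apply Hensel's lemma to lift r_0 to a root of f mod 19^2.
r_1 = 11 (mod 361)

Hensel: r_{i+1} = r_i − f(r_i)/f′(r_i) mod 19^{i+2}, where f′(x) = 3x². Iterate:
  r_0 = 11 (mod 19)
  r_1 = 11 (mod 361)
Final: r = 11 with f(r) ≡ 0 mod 19^2.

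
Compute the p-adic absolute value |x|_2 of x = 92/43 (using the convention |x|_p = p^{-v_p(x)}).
|92/43|_2 = 1/4

Step 1 — compute v_2(x) by factoring powers of 2 out of the numerator and denominator: v_2(92/43) = 2. Step 2 — apply |x|_p = p^{-v_p(x)} = 2^{-2} = 1/4.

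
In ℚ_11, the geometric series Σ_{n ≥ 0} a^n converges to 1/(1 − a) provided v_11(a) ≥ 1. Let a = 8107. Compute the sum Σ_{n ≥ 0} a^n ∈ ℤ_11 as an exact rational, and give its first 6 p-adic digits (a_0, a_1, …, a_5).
Σ a^n = 1/(1 − a) = -1/8106;  first 6 digits = (1, 0, 1, 6, 1, 1)

v_11(a) = 2 ≥ 1, so the series converges in ℤ_11 to 1/(1 − a) = 1/(1 − 8107) = -1/8106. Expand this rational in ℤ_11: compute digits iteratively via d_i = x_i mod 11, x_{i+1} = (x_i − d_i)/11. The first 6 digits are (1, 0, 1, 6, 1, 1).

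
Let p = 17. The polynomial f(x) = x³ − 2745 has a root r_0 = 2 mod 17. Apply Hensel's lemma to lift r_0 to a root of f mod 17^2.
r_1 = 206 (mod 289)

Hensel: r_{i+1} = r_i − f(r_i)/f′(r_i) mod 17^{i+2}, where f′(x) = 3x². Iterate:
  r_0 = 2 (mod 17)
  r_1 = 206 (mod 289)
Final: r = 206 with f(r) ≡ 0 mod 17^2.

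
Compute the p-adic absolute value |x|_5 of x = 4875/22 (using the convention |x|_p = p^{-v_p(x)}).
|4875/22|_5 = 1/125

Step 1 — compute v_5(x) by factoring powers of 5 out of the numerator and denominator: v_5(4875/22) = 3. Step 2 — apply |x|_p = p^{-v_p(x)} = 5^{-3} = 1/125.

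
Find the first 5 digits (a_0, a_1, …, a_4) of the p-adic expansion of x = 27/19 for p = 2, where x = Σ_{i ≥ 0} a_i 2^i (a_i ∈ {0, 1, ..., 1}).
(a_0, …, a_4) = (1, 0, 0, 1, 1)

v_2(27/19) = 0 (numerator and denominator both coprime to 2), so x ∈ ℤ_2^×. Compute digits iteratively via a_i = x_i mod 2, x_{i+1} = (x_i − a_i)/2, with x_0 = x:
  x_0 = 27/19;  a_0 = 1;  x_1 = (x_0 − 1)/2 = 4/19
  x_1 = 4/19;  a_1 = 0;  x_2 = (x_1 − 0)/2 = 2/19
  x_2 = 2/19;  a_2 = 0;  x_3 = (x_2 − 0)/2 = 1/19
  x_3 = 1/19;  a_3 = 1;  x_4 = (x_3 − 1)/2 = -9/19
  x_4 = -9/19;  a_4 = 1;  x_5 = (x_4 − 1)/2 = -14/19
Digits: (1, 0, 0, 1, 1).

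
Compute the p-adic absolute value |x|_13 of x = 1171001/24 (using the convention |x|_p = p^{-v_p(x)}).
|1171001/24|_13 = 1/28561

Step 1 — compute v_13(x) by factoring powers of 13 out of the numerator and denominator: v_13(1171001/24) = 4. Step 2 — apply |x|_p = p^{-v_p(x)} = 13^{-4} = 1/28561.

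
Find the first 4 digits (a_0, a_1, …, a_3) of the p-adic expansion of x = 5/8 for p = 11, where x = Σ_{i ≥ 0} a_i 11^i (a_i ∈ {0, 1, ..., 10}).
(a_0, …, a_3) = (2, 4, 1, 4)

v_11(5/8) = 0 (numerator and denominator both coprime to 11), so x ∈ ℤ_11^×. Compute digits iteratively via a_i = x_i mod 11, x_{i+1} = (x_i − a_i)/11, with x_0 = x:
  x_0 = 5/8;  a_0 = 2;  x_1 = (x_0 − 2)/11 = -1/8
  x_1 = -1/8;  a_1 = 4;  x_2 = (x_1 − 4)/11 = -3/8
  x_2 = -3/8;  a_2 = 1;  x_3 = (x_2 − 1)/11 = -1/8
  x_3 = -1/8;  a_3 = 4;  x_4 = (x_3 − 4)/11 = -3/8
Digits: (2, 4, 1, 4).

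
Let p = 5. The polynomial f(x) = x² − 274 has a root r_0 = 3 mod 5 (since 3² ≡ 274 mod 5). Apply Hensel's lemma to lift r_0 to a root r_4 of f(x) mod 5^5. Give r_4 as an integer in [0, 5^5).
r_4 = 468 (mod 3125)

Hensel's recurrence: r_{i+1} = r_i − f(r_i)·(f′(r_i))^{-1} mod 5^{i+2}, with f′(x) = 2x. Iterate:
  r_0 = 3 (mod 5)
  r_1 = 18 (mod 25)
  r_2 = 93 (mod 125)
  r_3 = 468 (mod 625)
  r_4 = 468 (mod 3125)
Final: r_4 = 468, and one checks f(r_4) ≡ 0 mod 5^5.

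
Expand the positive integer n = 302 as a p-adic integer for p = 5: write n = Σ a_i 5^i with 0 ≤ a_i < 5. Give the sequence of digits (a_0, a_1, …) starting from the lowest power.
(a_0, a_1, …) = (2, 0, 2, 2)

Repeated division by 5 gives the digits low-to-high: 302 = 2 + 2·5^2 + 2·5^3. Digit sequence: (2, 0, 2, 2).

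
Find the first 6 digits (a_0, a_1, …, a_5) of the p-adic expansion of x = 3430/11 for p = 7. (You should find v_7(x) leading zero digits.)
(a_0, …, a_5) = (0, 0, 0, 6, 5, 3)

v_7(3430/11) = 3, so a_0 = ... = a_2 = 0. Factor out: x = 7^3 · u with u = 10/11 a unit in ℤ_7. Expand u iteratively via a_{v+i} = u_i mod 7, u_{i+1} = (u_i − a_{v+i})/7:
  u_0 = 10/11;  a_3 = 6;  u_1 = (u_0 − 6)/7 = -8/11
  u_1 = -8/11;  a_4 = 5;  u_2 = (u_1 − 5)/7 = -9/11
  u_2 = -9/11;  a_5 = 3;  u_3 = (u_2 − 3)/7 = -6/11
Digits: (0, 0, 0, 6, 5, 3).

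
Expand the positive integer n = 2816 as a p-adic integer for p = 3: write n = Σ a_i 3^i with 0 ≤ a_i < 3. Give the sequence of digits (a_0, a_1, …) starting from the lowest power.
(a_0, a_1, …) = (2, 2, 0, 2, 1, 2, 0, 1)

Repeated division by 3 gives the digits low-to-high: 2816 = 2 + 2·3^1 + 2·3^3 + 1·3^4 + 2·3^5 + 1·3^7. Digit sequence: (2, 2, 0, 2, 1, 2, 0, 1).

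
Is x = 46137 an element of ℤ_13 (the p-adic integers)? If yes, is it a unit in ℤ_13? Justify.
x ∈ ℤ_13 but not a unit; v_13(x) = 3 > 0

ℤ_13 = {x ∈ ℚ_13 : v_13(x) ≥ 0} and ℤ_13^× = {x ∈ ℤ_13 : v_13(x) = 0}. Here v_13(46137) = v_13(num) − v_13(den) = 3; compare against these criteria.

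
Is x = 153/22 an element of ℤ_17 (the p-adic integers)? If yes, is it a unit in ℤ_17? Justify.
x ∈ ℤ_17 but not a unit; v_17(x) = 1 > 0

ℤ_17 = {x ∈ ℚ_17 : v_17(x) ≥ 0} and ℤ_17^× = {x ∈ ℤ_17 : v_17(x) = 0}. Here v_17(153/22) = v_17(num) − v_17(den) = 1; compare against these criteria.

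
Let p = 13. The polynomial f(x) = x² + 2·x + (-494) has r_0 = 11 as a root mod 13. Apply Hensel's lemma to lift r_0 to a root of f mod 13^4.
r_3 = 7187 (mod 28561)

Hensel: r_{i+1} = r_i − f(r_i)·(f′(r_i))^{-1} mod 13^{i+2}, f′(x) = 2x + 2. Iterate:
  r_0 = 11 (mod 13)
  r_1 = 89 (mod 169)
  r_2 = 596 (mod 2197)
  r_3 = 7187 (mod 28561)
Final: r = 7187 satisfies f(r) ≡ 0 mod 13^4.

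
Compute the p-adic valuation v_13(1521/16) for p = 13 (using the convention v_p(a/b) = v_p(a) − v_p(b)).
v_13(1521/16) = 2

Factor powers of 13 from the numerator and denominator of the reduced fraction: 1521 = 13^2 · 9 and 16 = 13^0 · 16. Apply v_p(a/b) = v_p(a) − v_p(b): v_13(1521/16) = 2 − 0 = 2.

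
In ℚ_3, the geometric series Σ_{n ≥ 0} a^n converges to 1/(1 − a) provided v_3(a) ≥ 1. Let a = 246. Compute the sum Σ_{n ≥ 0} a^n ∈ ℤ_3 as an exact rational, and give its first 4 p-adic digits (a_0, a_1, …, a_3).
Σ a^n = 1/(1 − a) = -1/245;  first 4 digits = (1, 1, 1, 1)

v_3(a) = 1 ≥ 1, so the series converges in ℤ_3 to 1/(1 − a) = 1/(1 − 246) = -1/245. Expand this rational in ℤ_3: compute digits iteratively via d_i = x_i mod 3, x_{i+1} = (x_i − d_i)/3. The first 4 digits are (1, 1, 1, 1).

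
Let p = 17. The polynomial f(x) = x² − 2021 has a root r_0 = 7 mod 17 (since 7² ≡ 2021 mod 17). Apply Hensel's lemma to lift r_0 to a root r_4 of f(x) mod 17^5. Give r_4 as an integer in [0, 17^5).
r_4 = 1244169 (mod 1419857)

Hensel's recurrence: r_{i+1} = r_i − f(r_i)·(f′(r_i))^{-1} mod 17^{i+2}, with f′(x) = 2x. Iterate:
  r_0 = 7 (mod 17)
  r_1 = 24 (mod 289)
  r_2 = 1180 (mod 4913)
  r_3 = 74875 (mod 83521)
  r_4 = 1244169 (mod 1419857)
Final: r_4 = 1244169, and one checks f(r_4) ≡ 0 mod 17^5.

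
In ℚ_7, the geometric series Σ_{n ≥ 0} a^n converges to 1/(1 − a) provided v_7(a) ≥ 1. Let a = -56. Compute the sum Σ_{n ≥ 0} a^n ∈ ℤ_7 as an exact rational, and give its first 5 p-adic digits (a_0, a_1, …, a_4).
Σ a^n = 1/(1 − a) = 1/57;  first 5 digits = (1, 6, 6, 0, 6)

v_7(a) = 1 ≥ 1, so the series converges in ℤ_7 to 1/(1 − a) = 1/(1 − (-56)) = 1/57. Expand this rational in ℤ_7: compute digits iteratively via d_i = x_i mod 7, x_{i+1} = (x_i − d_i)/7. The first 5 digits are (1, 6, 6, 0, 6).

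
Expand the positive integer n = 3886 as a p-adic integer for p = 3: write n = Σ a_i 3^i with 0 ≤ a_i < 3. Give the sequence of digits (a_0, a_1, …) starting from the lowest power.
(a_0, a_1, …) = (1, 2, 2, 2, 2, 0, 2, 1)

Repeated division by 3 gives the digits low-to-high: 3886 = 1 + 2·3^1 + 2·3^2 + 2·3^3 + 2·3^4 + 2·3^6 + 1·3^7. Digit sequence: (1, 2, 2, 2, 2, 0, 2, 1).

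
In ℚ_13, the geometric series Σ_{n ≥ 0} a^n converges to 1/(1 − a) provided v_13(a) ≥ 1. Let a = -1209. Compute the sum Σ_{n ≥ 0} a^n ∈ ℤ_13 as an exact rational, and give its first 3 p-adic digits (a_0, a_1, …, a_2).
Σ a^n = 1/(1 − a) = 1/1210;  first 3 digits = (1, 11, 9)

v_13(a) = 1 ≥ 1, so the series converges in ℤ_13 to 1/(1 − a) = 1/(1 − (-1209)) = 1/1210. Expand this rational in ℤ_13: compute digits iteratively via d_i = x_i mod 13, x_{i+1} = (x_i − d_i)/13. The first 3 digits are (1, 11, 9).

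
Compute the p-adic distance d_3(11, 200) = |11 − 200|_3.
d_3(11, 200) = 1/27

Step 1 — x − y = 11 − 200 = -189. Step 2 — v_3(-189) = 3 (factor: -189 = −(3^3 · 7); the sign does not affect v_p). Step 3 — |x − y|_3 = 3^{-3} = 1/27.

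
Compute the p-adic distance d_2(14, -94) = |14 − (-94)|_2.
d_2(14, -94) = 1/4

Step 1 — x − y = 14 − (-94) = 108. Step 2 — v_2(108) = 2 (factor: 108 = (2^2 · 27); the sign does not affect v_p). Step 3 — |x − y|_2 = 2^{-2} = 1/4.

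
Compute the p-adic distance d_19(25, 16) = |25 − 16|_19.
d_19(25, 16) = 1

Step 1 — x − y = 25 − 16 = 9. Step 2 — v_19(9) = 0 (factor: 9 = (19^0 · 9); the sign does not affect v_p). Step 3 — |x − y|_19 = 19^{0} = 1.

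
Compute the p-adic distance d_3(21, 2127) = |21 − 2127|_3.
d_3(21, 2127) = 1/81

Step 1 — x − y = 21 − 2127 = -2106. Step 2 — v_3(-2106) = 4 (factor: -2106 = −(3^4 · 26); the sign does not affect v_p). Step 3 — |x − y|_3 = 3^{-4} = 1/81.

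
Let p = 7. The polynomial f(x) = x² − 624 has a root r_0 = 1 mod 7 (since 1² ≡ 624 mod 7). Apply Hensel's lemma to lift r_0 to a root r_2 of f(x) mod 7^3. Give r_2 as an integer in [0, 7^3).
r_2 = 288 (mod 343)

Hensel's recurrence: r_{i+1} = r_i − f(r_i)·(f′(r_i))^{-1} mod 7^{i+2}, with f′(x) = 2x. Iterate:
  r_0 = 1 (mod 7)
  r_1 = 43 (mod 49)
  r_2 = 288 (mod 343)
Final: r_2 = 288, and one checks f(r_2) ≡ 0 mod 7^3.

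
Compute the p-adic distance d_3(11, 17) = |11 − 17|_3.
d_3(11, 17) = 1/3

Step 1 — x − y = 11 − 17 = -6. Step 2 — v_3(-6) = 1 (factor: -6 = −(3^1 · 2); the sign does not affect v_p). Step 3 — |x − y|_3 = 3^{-1} = 1/3.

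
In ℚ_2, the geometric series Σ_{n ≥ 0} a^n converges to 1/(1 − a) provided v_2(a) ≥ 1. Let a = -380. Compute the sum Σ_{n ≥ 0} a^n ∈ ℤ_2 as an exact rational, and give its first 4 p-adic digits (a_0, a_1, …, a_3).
Σ a^n = 1/(1 − a) = 1/381;  first 4 digits = (1, 0, 1, 0)

v_2(a) = 2 ≥ 1, so the series converges in ℤ_2 to 1/(1 − a) = 1/(1 − (-380)) = 1/381. Expand this rational in ℤ_2: compute digits iteratively via d_i = x_i mod 2, x_{i+1} = (x_i − d_i)/2. The first 4 digits are (1, 0, 1, 0).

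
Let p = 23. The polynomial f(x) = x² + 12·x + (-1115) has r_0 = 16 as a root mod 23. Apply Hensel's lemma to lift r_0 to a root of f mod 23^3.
r_2 = 476 (mod 12167)

Hensel: r_{i+1} = r_i − f(r_i)·(f′(r_i))^{-1} mod 23^{i+2}, f′(x) = 2x + 12. Iterate:
  r_0 = 16 (mod 23)
  r_1 = 476 (mod 529)
  r_2 = 476 (mod 12167)
Final: r = 476 satisfies f(r) ≡ 0 mod 23^3.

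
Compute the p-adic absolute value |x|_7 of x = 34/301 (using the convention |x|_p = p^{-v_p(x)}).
|34/301|_7 = 7

Step 1 — compute v_7(x) by factoring powers of 7 out of the numerator and denominator: v_7(34/301) = -1. Step 2 — apply |x|_p = p^{-v_p(x)} = 7^{1} = 7.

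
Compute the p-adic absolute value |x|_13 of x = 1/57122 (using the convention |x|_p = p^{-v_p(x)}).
|1/57122|_13 = 28561

Step 1 — compute v_13(x) by factoring powers of 13 out of the numerator and denominator: v_13(1/57122) = -4. Step 2 — apply |x|_p = p^{-v_p(x)} = 13^{4} = 28561.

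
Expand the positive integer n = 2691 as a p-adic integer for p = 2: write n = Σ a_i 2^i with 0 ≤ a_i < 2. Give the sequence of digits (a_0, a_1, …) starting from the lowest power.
(a_0, a_1, …) = (1, 1, 0, 0, 0, 0, 0, 1, 0, 1, 0, 1)

Repeated division by 2 gives the digits low-to-high: 2691 = 1 + 1·2^1 + 1·2^7 + 1·2^9 + 1·2^11. Digit sequence: (1, 1, 0, 0, 0, 0, 0, 1, 0, 1, 0, 1).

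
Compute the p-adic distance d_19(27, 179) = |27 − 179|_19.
d_19(27, 179) = 1/19

Step 1 — x − y = 27 − 179 = -152. Step 2 — v_19(-152) = 1 (factor: -152 = −(19^1 · 8); the sign does not affect v_p). Step 3 — |x − y|_19 = 19^{-1} = 1/19.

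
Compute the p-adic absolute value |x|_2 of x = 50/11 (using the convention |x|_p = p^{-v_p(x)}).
|50/11|_2 = 1/2

Step 1 — compute v_2(x) by factoring powers of 2 out of the numerator and denominator: v_2(50/11) = 1. Step 2 — apply |x|_p = p^{-v_p(x)} = 2^{-1} = 1/2.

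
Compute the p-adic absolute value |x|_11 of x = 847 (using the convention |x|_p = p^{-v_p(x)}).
|847|_11 = 1/121

Step 1 — compute v_11(x) by factoring powers of 11 out of the numerator and denominator: v_11(847) = 2. Step 2 — apply |x|_p = p^{-v_p(x)} = 11^{-2} = 1/121.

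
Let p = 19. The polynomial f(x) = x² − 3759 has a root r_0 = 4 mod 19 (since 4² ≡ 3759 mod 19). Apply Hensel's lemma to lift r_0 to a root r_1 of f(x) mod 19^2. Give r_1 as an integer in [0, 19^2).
r_1 = 156 (mod 361)

Hensel's recurrence: r_{i+1} = r_i − f(r_i)·(f′(r_i))^{-1} mod 19^{i+2}, with f′(x) = 2x. Iterate:
  r_0 = 4 (mod 19)
  r_1 = 156 (mod 361)
Final: r_1 = 156, and one checks f(r_1) ≡ 0 mod 19^2.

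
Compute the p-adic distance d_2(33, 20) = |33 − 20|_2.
d_2(33, 20) = 1

Step 1 — x − y = 33 − 20 = 13. Step 2 — v_2(13) = 0 (factor: 13 = (2^0 · 13); the sign does not affect v_p). Step 3 — |x − y|_2 = 2^{0} = 1.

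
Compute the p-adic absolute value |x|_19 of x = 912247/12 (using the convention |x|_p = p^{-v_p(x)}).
|912247/12|_19 = 1/130321

Step 1 — compute v_19(x) by factoring powers of 19 out of the numerator and denominator: v_19(912247/12) = 4. Step 2 — apply |x|_p = p^{-v_p(x)} = 19^{-4} = 1/130321.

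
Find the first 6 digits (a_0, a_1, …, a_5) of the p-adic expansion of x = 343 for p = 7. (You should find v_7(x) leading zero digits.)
(a_0, …, a_5) = (0, 0, 0, 1, 0, 0)

v_7(343) = 3, so a_0 = ... = a_2 = 0. Factor out: x = 7^3 · u with u = 1 a unit in ℤ_7. Expand u iteratively via a_{v+i} = u_i mod 7, u_{i+1} = (u_i − a_{v+i})/7:
  u_0 = 1;  a_3 = 1;  u_1 = (u_0 − 1)/7 = 0
  u_1 = 0;  a_4 = 0;  u_2 = (u_1 − 0)/7 = 0
  u_2 = 0;  a_5 = 0;  u_3 = (u_2 − 0)/7 = 0
Digits: (0, 0, 0, 1, 0, 0).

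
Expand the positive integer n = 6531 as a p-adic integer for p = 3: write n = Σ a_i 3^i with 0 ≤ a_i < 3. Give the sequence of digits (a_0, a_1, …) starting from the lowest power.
(a_0, a_1, …) = (0, 2, 2, 1, 2, 2, 2, 2)

Repeated division by 3 gives the digits low-to-high: 6531 = 2·3^1 + 2·3^2 + 1·3^3 + 2·3^4 + 2·3^5 + 2·3^6 + 2·3^7. Digit sequence: (0, 2, 2, 1, 2, 2, 2, 2).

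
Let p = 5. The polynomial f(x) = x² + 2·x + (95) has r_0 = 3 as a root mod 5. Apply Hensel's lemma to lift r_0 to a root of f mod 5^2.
r_1 = 8 (mod 25)

Hensel: r_{i+1} = r_i − f(r_i)·(f′(r_i))^{-1} mod 5^{i+2}, f′(x) = 2x + 2. Iterate:
  r_0 = 3 (mod 5)
  r_1 = 8 (mod 25)
Final: r = 8 satisfies f(r) ≡ 0 mod 5^2.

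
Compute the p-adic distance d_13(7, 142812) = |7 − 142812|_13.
d_13(7, 142812) = 1/28561

Step 1 — x − y = 7 − 142812 = -142805. Step 2 — v_13(-142805) = 4 (factor: -142805 = −(13^4 · 5); the sign does not affect v_p). Step 3 — |x − y|_13 = 13^{-4} = 1/28561.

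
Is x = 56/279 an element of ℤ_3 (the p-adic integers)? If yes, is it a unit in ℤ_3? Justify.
x ∉ ℤ_3 (v_3(x) = -2 < 0)

ℤ_3 = {x ∈ ℚ_3 : v_3(x) ≥ 0} and ℤ_3^× = {x ∈ ℤ_3 : v_3(x) = 0}. Here v_3(56/279) = v_3(num) − v_3(den) = -2; compare against these criteria.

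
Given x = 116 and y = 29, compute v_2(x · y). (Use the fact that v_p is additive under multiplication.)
v_2(3364) = 2

v_p(x) = 2 (factor: 116 = 2^2 · 29); v_p(y) = 0 (factor: 29 = 2^0 · 29). Additivity: v_p(xy) = v_p(x) + v_p(y) = 2 + 0 = 2. (Direct check: xy = 3364 = 2^2 · (841).)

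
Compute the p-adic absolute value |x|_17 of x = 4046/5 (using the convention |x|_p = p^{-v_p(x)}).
|4046/5|_17 = 1/289

Step 1 — compute v_17(x) by factoring powers of 17 out of the numerator and denominator: v_17(4046/5) = 2. Step 2 — apply |x|_p = p^{-v_p(x)} = 17^{-2} = 1/289.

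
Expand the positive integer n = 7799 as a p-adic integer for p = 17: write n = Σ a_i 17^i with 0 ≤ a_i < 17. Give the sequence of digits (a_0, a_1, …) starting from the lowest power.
(a_0, a_1, …) = (13, 16, 9, 1)

Repeated division by 17 gives the digits low-to-high: 7799 = 13 + 16·17^1 + 9·17^2 + 1·17^3. Digit sequence: (13, 16, 9, 1).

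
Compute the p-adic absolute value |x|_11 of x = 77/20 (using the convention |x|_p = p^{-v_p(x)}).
|77/20|_11 = 1/11

Step 1 — compute v_11(x) by factoring powers of 11 out of the numerator and denominator: v_11(77/20) = 1. Step 2 — apply |x|_p = p^{-v_p(x)} = 11^{-1} = 1/11.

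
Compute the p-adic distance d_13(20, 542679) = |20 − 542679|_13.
d_13(20, 542679) = 1/28561

Step 1 — x − y = 20 − 542679 = -542659. Step 2 — v_13(-542659) = 4 (factor: -542659 = −(13^4 · 19); the sign does not affect v_p). Step 3 — |x − y|_13 = 13^{-4} = 1/28561.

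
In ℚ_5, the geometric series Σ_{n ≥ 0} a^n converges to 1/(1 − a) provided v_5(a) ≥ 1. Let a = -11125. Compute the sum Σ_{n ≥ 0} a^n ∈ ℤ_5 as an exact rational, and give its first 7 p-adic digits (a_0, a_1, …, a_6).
Σ a^n = 1/(1 − a) = 1/11126;  first 7 digits = (1, 0, 0, 1, 2, 1, 0)

v_5(a) = 3 ≥ 1, so the series converges in ℤ_5 to 1/(1 − a) = 1/(1 − (-11125)) = 1/11126. Expand this rational in ℤ_5: compute digits iteratively via d_i = x_i mod 5, x_{i+1} = (x_i − d_i)/5. The first 7 digits are (1, 0, 0, 1, 2, 1, 0).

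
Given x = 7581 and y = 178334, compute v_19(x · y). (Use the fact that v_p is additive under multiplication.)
v_19(1351950054) = 5

v_p(x) = 2 (factor: 7581 = 19^2 · 21); v_p(y) = 3 (factor: 178334 = 19^3 · 26). Additivity: v_p(xy) = v_p(x) + v_p(y) = 2 + 3 = 5. (Direct check: xy = 1351950054 = 19^5 · (546).)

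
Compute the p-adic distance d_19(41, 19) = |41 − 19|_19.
d_19(41, 19) = 1

Step 1 — x − y = 41 − 19 = 22. Step 2 — v_19(22) = 0 (factor: 22 = (19^0 · 22); the sign does not affect v_p). Step 3 — |x − y|_19 = 19^{0} = 1.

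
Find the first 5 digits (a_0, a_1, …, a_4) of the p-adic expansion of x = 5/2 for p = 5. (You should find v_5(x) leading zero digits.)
(a_0, …, a_4) = (0, 3, 2, 2, 2)

v_5(5/2) = 1, so a_0 = ... = a_0 = 0. Factor out: x = 5^1 · u with u = 1/2 a unit in ℤ_5. Expand u iteratively via a_{v+i} = u_i mod 5, u_{i+1} = (u_i − a_{v+i})/5:
  u_0 = 1/2;  a_1 = 3;  u_1 = (u_0 − 3)/5 = -1/2
  u_1 = -1/2;  a_2 = 2;  u_2 = (u_1 − 2)/5 = -1/2
  u_2 = -1/2;  a_3 = 2;  u_3 = (u_2 − 2)/5 = -1/2
  u_3 = -1/2;  a_4 = 2;  u_4 = (u_3 − 2)/5 = -1/2
Digits: (0, 3, 2, 2, 2).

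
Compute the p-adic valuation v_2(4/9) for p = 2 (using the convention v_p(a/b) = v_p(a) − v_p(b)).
v_2(4/9) = 2

Factor powers of 2 from the numerator and denominator of the reduced fraction: 4 = 2^2 · 1 and 9 = 2^0 · 9. Apply v_p(a/b) = v_p(a) − v_p(b): v_2(4/9) = 2 − 0 = 2.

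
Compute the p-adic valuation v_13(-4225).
v_13(-4225) = 2

v_13(n) is the largest exponent k such that 13^k divides n. Factor out: -4225 = -13^2 · 25. (Sign doesn't affect v_p.) So v_13(-4225) = 2.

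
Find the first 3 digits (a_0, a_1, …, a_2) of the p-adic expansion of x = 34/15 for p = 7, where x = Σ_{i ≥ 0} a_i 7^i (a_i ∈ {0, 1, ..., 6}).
(a_0, …, a_2) = (6, 6, 0)

v_7(34/15) = 0 (numerator and denominator both coprime to 7), so x ∈ ℤ_7^×. Compute digits iteratively via a_i = x_i mod 7, x_{i+1} = (x_i − a_i)/7, with x_0 = x:
  x_0 = 34/15;  a_0 = 6;  x_1 = (x_0 − 6)/7 = -8/15
  x_1 = -8/15;  a_1 = 6;  x_2 = (x_1 − 6)/7 = -14/15
  x_2 = -14/15;  a_2 = 0;  x_3 = (x_2 − 0)/7 = -2/15
Digits: (6, 6, 0).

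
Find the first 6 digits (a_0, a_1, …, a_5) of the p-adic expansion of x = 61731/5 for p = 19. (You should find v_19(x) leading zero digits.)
(a_0, …, a_5) = (0, 0, 0, 17, 3, 15)

v_19(61731/5) = 3, so a_0 = ... = a_2 = 0. Factor out: x = 19^3 · u with u = 9/5 a unit in ℤ_19. Expand u iteratively via a_{v+i} = u_i mod 19, u_{i+1} = (u_i − a_{v+i})/19:
  u_0 = 9/5;  a_3 = 17;  u_1 = (u_0 − 17)/19 = -4/5
  u_1 = -4/5;  a_4 = 3;  u_2 = (u_1 − 3)/19 = -1/5
  u_2 = -1/5;  a_5 = 15;  u_3 = (u_2 − 15)/19 = -4/5
Digits: (0, 0, 0, 17, 3, 15).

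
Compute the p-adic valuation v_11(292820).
v_11(292820) = 4

v_11(n) is the largest exponent k such that 11^k divides n. Factor out: 292820 = 11^4 · 20. (Sign doesn't affect v_p.) So v_11(292820) = 4.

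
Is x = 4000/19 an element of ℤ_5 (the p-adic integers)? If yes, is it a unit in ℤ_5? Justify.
x ∈ ℤ_5 but not a unit; v_5(x) = 3 > 0

ℤ_5 = {x ∈ ℚ_5 : v_5(x) ≥ 0} and ℤ_5^× = {x ∈ ℤ_5 : v_5(x) = 0}. Here v_5(4000/19) = v_5(num) − v_5(den) = 3; compare against these criteria.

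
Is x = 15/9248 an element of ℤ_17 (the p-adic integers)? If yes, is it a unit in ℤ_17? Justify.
x ∉ ℤ_17 (v_17(x) = -2 < 0)

ℤ_17 = {x ∈ ℚ_17 : v_17(x) ≥ 0} and ℤ_17^× = {x ∈ ℤ_17 : v_17(x) = 0}. Here v_17(15/9248) = v_17(num) − v_17(den) = -2; compare against these criteria.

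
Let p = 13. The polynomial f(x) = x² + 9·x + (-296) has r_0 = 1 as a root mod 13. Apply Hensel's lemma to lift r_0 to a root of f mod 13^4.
r_3 = 11350 (mod 28561)

Hensel: r_{i+1} = r_i − f(r_i)·(f′(r_i))^{-1} mod 13^{i+2}, f′(x) = 2x + 9. Iterate:
  r_0 = 1 (mod 13)
  r_1 = 27 (mod 169)
  r_2 = 365 (mod 2197)
  r_3 = 11350 (mod 28561)
Final: r = 11350 satisfies f(r) ≡ 0 mod 13^4.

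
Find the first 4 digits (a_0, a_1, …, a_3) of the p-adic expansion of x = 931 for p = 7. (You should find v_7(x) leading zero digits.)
(a_0, …, a_3) = (0, 0, 5, 2)

v_7(931) = 2, so a_0 = ... = a_1 = 0. Factor out: x = 7^2 · u with u = 19 a unit in ℤ_7. Expand u iteratively via a_{v+i} = u_i mod 7, u_{i+1} = (u_i − a_{v+i})/7:
  u_0 = 19;  a_2 = 5;  u_1 = (u_0 − 5)/7 = 2
  u_1 = 2;  a_3 = 2;  u_2 = (u_1 − 2)/7 = 0
Digits: (0, 0, 5, 2).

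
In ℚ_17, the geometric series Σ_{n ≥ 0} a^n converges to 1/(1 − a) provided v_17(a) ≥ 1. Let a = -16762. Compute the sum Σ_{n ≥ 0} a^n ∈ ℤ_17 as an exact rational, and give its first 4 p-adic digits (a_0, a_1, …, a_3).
Σ a^n = 1/(1 − a) = 1/16763;  first 4 digits = (1, 0, 10, 13)

v_17(a) = 2 ≥ 1, so the series converges in ℤ_17 to 1/(1 − a) = 1/(1 − (-16762)) = 1/16763. Expand this rational in ℤ_17: compute digits iteratively via d_i = x_i mod 17, x_{i+1} = (x_i − d_i)/17. The first 4 digits are (1, 0, 10, 13).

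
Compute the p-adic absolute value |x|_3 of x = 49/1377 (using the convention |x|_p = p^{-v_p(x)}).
|49/1377|_3 = 81

Step 1 — compute v_3(x) by factoring powers of 3 out of the numerator and denominator: v_3(49/1377) = -4. Step 2 — apply |x|_p = p^{-v_p(x)} = 3^{4} = 81.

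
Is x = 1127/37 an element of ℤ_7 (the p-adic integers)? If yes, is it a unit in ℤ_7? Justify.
x ∈ ℤ_7 but not a unit; v_7(x) = 2 > 0

ℤ_7 = {x ∈ ℚ_7 : v_7(x) ≥ 0} and ℤ_7^× = {x ∈ ℤ_7 : v_7(x) = 0}. Here v_7(1127/37) = v_7(num) − v_7(den) = 2; compare against these criteria.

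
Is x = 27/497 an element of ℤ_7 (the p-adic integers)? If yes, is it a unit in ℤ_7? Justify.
x ∉ ℤ_7 (v_7(x) = -1 < 0)

ℤ_7 = {x ∈ ℚ_7 : v_7(x) ≥ 0} and ℤ_7^× = {x ∈ ℤ_7 : v_7(x) = 0}. Here v_7(27/497) = v_7(num) − v_7(den) = -1; compare against these criteria.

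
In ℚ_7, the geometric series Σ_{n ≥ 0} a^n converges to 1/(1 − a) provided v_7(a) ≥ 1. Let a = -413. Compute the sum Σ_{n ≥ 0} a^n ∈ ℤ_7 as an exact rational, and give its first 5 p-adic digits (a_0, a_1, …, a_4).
Σ a^n = 1/(1 − a) = 1/414;  first 5 digits = (1, 4, 0, 0, 2)

v_7(a) = 1 ≥ 1, so the series converges in ℤ_7 to 1/(1 − a) = 1/(1 − (-413)) = 1/414. Expand this rational in ℤ_7: compute digits iteratively via d_i = x_i mod 7, x_{i+1} = (x_i − d_i)/7. The first 5 digits are (1, 4, 0, 0, 2).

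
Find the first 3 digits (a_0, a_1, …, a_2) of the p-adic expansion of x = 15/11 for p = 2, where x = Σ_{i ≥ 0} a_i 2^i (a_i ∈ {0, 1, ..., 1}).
(a_0, …, a_2) = (1, 0, 1)

v_2(15/11) = 0 (numerator and denominator both coprime to 2), so x ∈ ℤ_2^×. Compute digits iteratively via a_i = x_i mod 2, x_{i+1} = (x_i − a_i)/2, with x_0 = x:
  x_0 = 15/11;  a_0 = 1;  x_1 = (x_0 − 1)/2 = 2/11
  x_1 = 2/11;  a_1 = 0;  x_2 = (x_1 − 0)/2 = 1/11
  x_2 = 1/11;  a_2 = 1;  x_3 = (x_2 − 1)/2 = -5/11
Digits: (1, 0, 1).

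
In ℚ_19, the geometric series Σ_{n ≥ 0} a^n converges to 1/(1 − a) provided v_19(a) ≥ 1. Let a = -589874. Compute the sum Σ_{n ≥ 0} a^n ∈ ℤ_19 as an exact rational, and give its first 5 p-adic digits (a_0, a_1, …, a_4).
Σ a^n = 1/(1 − a) = 1/589875;  first 5 digits = (1, 0, 0, 9, 14)

v_19(a) = 3 ≥ 1, so the series converges in ℤ_19 to 1/(1 − a) = 1/(1 − (-589874)) = 1/589875. Expand this rational in ℤ_19: compute digits iteratively via d_i = x_i mod 19, x_{i+1} = (x_i − d_i)/19. The first 5 digits are (1, 0, 0, 9, 14).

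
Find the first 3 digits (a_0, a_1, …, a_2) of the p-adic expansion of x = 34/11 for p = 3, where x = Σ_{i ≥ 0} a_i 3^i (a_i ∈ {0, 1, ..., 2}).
(a_0, …, a_2) = (2, 2, 0)

v_3(34/11) = 0 (numerator and denominator both coprime to 3), so x ∈ ℤ_3^×. Compute digits iteratively via a_i = x_i mod 3, x_{i+1} = (x_i − a_i)/3, with x_0 = x:
  x_0 = 34/11;  a_0 = 2;  x_1 = (x_0 − 2)/3 = 4/11
  x_1 = 4/11;  a_1 = 2;  x_2 = (x_1 − 2)/3 = -6/11
  x_2 = -6/11;  a_2 = 0;  x_3 = (x_2 − 0)/3 = -2/11
Digits: (2, 2, 0).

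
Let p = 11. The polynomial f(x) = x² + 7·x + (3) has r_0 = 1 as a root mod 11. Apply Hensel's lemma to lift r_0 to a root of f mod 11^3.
r_2 = 551 (mod 1331)

Hensel: r_{i+1} = r_i − f(r_i)·(f′(r_i))^{-1} mod 11^{i+2}, f′(x) = 2x + 7. Iterate:
  r_0 = 1 (mod 11)
  r_1 = 67 (mod 121)
  r_2 = 551 (mod 1331)
Final: r = 551 satisfies f(r) ≡ 0 mod 11^3.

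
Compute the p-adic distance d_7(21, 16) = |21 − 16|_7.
d_7(21, 16) = 1

Step 1 — x − y = 21 − 16 = 5. Step 2 — v_7(5) = 0 (factor: 5 = (7^0 · 5); the sign does not affect v_p). Step 3 — |x − y|_7 = 7^{0} = 1.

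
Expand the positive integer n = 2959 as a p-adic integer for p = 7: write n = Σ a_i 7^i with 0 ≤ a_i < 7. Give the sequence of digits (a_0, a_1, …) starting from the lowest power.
(a_0, a_1, …) = (5, 2, 4, 1, 1)

Repeated division by 7 gives the digits low-to-high: 2959 = 5 + 2·7^1 + 4·7^2 + 1·7^3 + 1·7^4. Digit sequence: (5, 2, 4, 1, 1).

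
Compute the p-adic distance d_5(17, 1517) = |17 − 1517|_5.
d_5(17, 1517) = 1/125

Step 1 — x − y = 17 − 1517 = -1500. Step 2 — v_5(-1500) = 3 (factor: -1500 = −(5^3 · 12); the sign does not affect v_p). Step 3 — |x − y|_5 = 5^{-3} = 1/125.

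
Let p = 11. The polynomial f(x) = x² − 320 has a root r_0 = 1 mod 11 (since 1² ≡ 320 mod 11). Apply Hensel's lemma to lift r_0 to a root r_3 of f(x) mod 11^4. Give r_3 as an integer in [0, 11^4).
r_3 = 5908 (mod 14641)

Hensel's recurrence: r_{i+1} = r_i − f(r_i)·(f′(r_i))^{-1} mod 11^{i+2}, with f′(x) = 2x. Iterate:
  r_0 = 1 (mod 11)
  r_1 = 100 (mod 121)
  r_2 = 584 (mod 1331)
  r_3 = 5908 (mod 14641)
Final: r_3 = 5908, and one checks f(r_3) ≡ 0 mod 11^4.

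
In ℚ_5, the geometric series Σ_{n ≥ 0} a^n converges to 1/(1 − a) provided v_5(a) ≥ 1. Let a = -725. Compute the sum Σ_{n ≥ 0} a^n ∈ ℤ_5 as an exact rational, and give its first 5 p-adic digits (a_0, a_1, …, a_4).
Σ a^n = 1/(1 − a) = 1/726;  first 5 digits = (1, 0, 1, 4, 4)

v_5(a) = 2 ≥ 1, so the series converges in ℤ_5 to 1/(1 − a) = 1/(1 − (-725)) = 1/726. Expand this rational in ℤ_5: compute digits iteratively via d_i = x_i mod 5, x_{i+1} = (x_i − d_i)/5. The first 5 digits are (1, 0, 1, 4, 4).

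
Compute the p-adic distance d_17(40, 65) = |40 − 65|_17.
d_17(40, 65) = 1

Step 1 — x − y = 40 − 65 = -25. Step 2 — v_17(-25) = 0 (factor: -25 = −(17^0 · 25); the sign does not affect v_p). Step 3 — |x − y|_17 = 17^{0} = 1.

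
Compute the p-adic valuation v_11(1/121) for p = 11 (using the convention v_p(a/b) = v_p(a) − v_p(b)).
v_11(1/121) = -2

Factor powers of 11 from the numerator and denominator of the reduced fraction: 1 = 11^0 · 1 and 121 = 11^2 · 1. Apply v_p(a/b) = v_p(a) − v_p(b): v_11(1/121) = 0 − 2 = -2.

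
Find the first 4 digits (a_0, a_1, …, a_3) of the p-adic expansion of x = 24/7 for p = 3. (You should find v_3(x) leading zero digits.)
(a_0, …, a_3) = (0, 2, 1, 0)

v_3(24/7) = 1, so a_0 = ... = a_0 = 0. Factor out: x = 3^1 · u with u = 8/7 a unit in ℤ_3. Expand u iteratively via a_{v+i} = u_i mod 3, u_{i+1} = (u_i − a_{v+i})/3:
  u_0 = 8/7;  a_1 = 2;  u_1 = (u_0 − 2)/3 = -2/7
  u_1 = -2/7;  a_2 = 1;  u_2 = (u_1 − 1)/3 = -3/7
  u_2 = -3/7;  a_3 = 0;  u_3 = (u_2 − 0)/3 = -1/7
Digits: (0, 2, 1, 0).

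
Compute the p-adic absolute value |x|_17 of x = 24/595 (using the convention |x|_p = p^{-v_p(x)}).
|24/595|_17 = 17

Step 1 — compute v_17(x) by factoring powers of 17 out of the numerator and denominator: v_17(24/595) = -1. Step 2 — apply |x|_p = p^{-v_p(x)} = 17^{1} = 17.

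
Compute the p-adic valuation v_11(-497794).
v_11(-497794) = 4

v_11(n) is the largest exponent k such that 11^k divides n. Factor out: -497794 = -11^4 · 34. (Sign doesn't affect v_p.) So v_11(-497794) = 4.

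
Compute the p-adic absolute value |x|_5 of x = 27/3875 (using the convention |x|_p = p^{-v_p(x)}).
|27/3875|_5 = 125

Step 1 — compute v_5(x) by factoring powers of 5 out of the numerator and denominator: v_5(27/3875) = -3. Step 2 — apply |x|_p = p^{-v_p(x)} = 5^{3} = 125.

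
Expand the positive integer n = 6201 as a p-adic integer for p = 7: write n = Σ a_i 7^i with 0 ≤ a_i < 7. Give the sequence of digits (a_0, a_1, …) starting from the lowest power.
(a_0, a_1, …) = (6, 3, 0, 4, 2)

Repeated division by 7 gives the digits low-to-high: 6201 = 6 + 3·7^1 + 4·7^3 + 2·7^4. Digit sequence: (6, 3, 0, 4, 2).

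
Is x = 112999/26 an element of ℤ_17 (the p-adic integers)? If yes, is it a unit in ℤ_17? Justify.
x ∈ ℤ_17 but not a unit; v_17(x) = 3 > 0

ℤ_17 = {x ∈ ℚ_17 : v_17(x) ≥ 0} and ℤ_17^× = {x ∈ ℤ_17 : v_17(x) = 0}. Here v_17(112999/26) = v_17(num) − v_17(den) = 3; compare against these criteria.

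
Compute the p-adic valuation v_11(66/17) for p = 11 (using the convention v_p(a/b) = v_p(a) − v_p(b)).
v_11(66/17) = 1

Factor powers of 11 from the numerator and denominator of the reduced fraction: 66 = 11^1 · 6 and 17 = 11^0 · 17. Apply v_p(a/b) = v_p(a) − v_p(b): v_11(66/17) = 1 − 0 = 1.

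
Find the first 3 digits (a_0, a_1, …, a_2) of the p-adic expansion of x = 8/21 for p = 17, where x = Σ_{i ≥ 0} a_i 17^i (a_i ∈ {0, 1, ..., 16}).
(a_0, …, a_2) = (2, 8, 6)

v_17(8/21) = 0 (numerator and denominator both coprime to 17), so x ∈ ℤ_17^×. Compute digits iteratively via a_i = x_i mod 17, x_{i+1} = (x_i − a_i)/17, with x_0 = x:
  x_0 = 8/21;  a_0 = 2;  x_1 = (x_0 − 2)/17 = -2/21
  x_1 = -2/21;  a_1 = 8;  x_2 = (x_1 − 8)/17 = -10/21
  x_2 = -10/21;  a_2 = 6;  x_3 = (x_2 − 6)/17 = -8/21
Digits: (2, 8, 6).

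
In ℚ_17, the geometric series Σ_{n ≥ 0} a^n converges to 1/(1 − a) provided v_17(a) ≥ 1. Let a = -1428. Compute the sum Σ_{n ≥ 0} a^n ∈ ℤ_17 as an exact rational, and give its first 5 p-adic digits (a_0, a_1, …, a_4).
Σ a^n = 1/(1 − a) = 1/1429;  first 5 digits = (1, 1, 13, 7, 10)

v_17(a) = 1 ≥ 1, so the series converges in ℤ_17 to 1/(1 − a) = 1/(1 − (-1428)) = 1/1429. Expand this rational in ℤ_17: compute digits iteratively via d_i = x_i mod 17, x_{i+1} = (x_i − d_i)/17. The first 5 digits are (1, 1, 13, 7, 10).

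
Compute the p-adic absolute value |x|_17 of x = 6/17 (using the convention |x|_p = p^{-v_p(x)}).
|6/17|_17 = 17

Step 1 — compute v_17(x) by factoring powers of 17 out of the numerator and denominator: v_17(6/17) = -1. Step 2 — apply |x|_p = p^{-v_p(x)} = 17^{1} = 17.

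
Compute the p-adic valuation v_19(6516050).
v_19(6516050) = 4

v_19(n) is the largest exponent k such that 19^k divides n. Factor out: 6516050 = 19^4 · 50. (Sign doesn't affect v_p.) So v_19(6516050) = 4.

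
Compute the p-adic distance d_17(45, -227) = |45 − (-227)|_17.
d_17(45, -227) = 1/17

Step 1 — x − y = 45 − (-227) = 272. Step 2 — v_17(272) = 1 (factor: 272 = (17^1 · 16); the sign does not affect v_p). Step 3 — |x − y|_17 = 17^{-1} = 1/17.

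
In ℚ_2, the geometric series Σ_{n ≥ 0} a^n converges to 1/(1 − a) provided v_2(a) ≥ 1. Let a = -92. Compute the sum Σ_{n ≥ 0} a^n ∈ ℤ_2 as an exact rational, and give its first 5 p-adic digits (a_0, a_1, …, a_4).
Σ a^n = 1/(1 − a) = 1/93;  first 5 digits = (1, 0, 1, 0, 1)

v_2(a) = 2 ≥ 1, so the series converges in ℤ_2 to 1/(1 − a) = 1/(1 − (-92)) = 1/93. Expand this rational in ℤ_2: compute digits iteratively via d_i = x_i mod 2, x_{i+1} = (x_i − d_i)/2. The first 5 digits are (1, 0, 1, 0, 1).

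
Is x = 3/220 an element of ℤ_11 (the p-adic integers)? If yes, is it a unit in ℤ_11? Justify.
x ∉ ℤ_11 (v_11(x) = -1 < 0)

ℤ_11 = {x ∈ ℚ_11 : v_11(x) ≥ 0} and ℤ_11^× = {x ∈ ℤ_11 : v_11(x) = 0}. Here v_11(3/220) = v_11(num) − v_11(den) = -1; compare against these criteria.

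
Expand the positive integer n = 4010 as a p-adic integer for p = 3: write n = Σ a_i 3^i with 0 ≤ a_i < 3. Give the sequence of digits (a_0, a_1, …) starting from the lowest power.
(a_0, a_1, …) = (2, 1, 1, 1, 1, 1, 2, 1)

Repeated division by 3 gives the digits low-to-high: 4010 = 2 + 1·3^1 + 1·3^2 + 1·3^3 + 1·3^4 + 1·3^5 + 2·3^6 + 1·3^7. Digit sequence: (2, 1, 1, 1, 1, 1, 2, 1).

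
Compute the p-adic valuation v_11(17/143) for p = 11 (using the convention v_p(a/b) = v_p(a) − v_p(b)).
v_11(17/143) = -1

Factor powers of 11 from the numerator and denominator of the reduced fraction: 17 = 11^0 · 17 and 143 = 11^1 · 13. Apply v_p(a/b) = v_p(a) − v_p(b): v_11(17/143) = 0 − 1 = -1.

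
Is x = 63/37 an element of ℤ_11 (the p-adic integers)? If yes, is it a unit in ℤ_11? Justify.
x ∈ ℤ_11^× (unit); v_11(x) = 0

ℤ_11 = {x ∈ ℚ_11 : v_11(x) ≥ 0} and ℤ_11^× = {x ∈ ℤ_11 : v_11(x) = 0}. Here v_11(63/37) = v_11(num) − v_11(den) = 0; compare against these criteria.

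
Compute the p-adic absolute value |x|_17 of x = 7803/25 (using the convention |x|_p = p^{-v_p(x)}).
|7803/25|_17 = 1/289

Step 1 — compute v_17(x) by factoring powers of 17 out of the numerator and denominator: v_17(7803/25) = 2. Step 2 — apply |x|_p = p^{-v_p(x)} = 17^{-2} = 1/289.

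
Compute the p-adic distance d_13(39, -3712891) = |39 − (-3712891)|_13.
d_13(39, -3712891) = 1/371293

Step 1 — x − y = 39 − (-3712891) = 3712930. Step 2 — v_13(3712930) = 5 (factor: 3712930 = (13^5 · 10); the sign does not affect v_p). Step 3 — |x − y|_13 = 13^{-5} = 1/371293.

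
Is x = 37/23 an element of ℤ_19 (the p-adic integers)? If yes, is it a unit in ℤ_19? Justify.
x ∈ ℤ_19^× (unit); v_19(x) = 0

ℤ_19 = {x ∈ ℚ_19 : v_19(x) ≥ 0} and ℤ_19^× = {x ∈ ℤ_19 : v_19(x) = 0}. Here v_19(37/23) = v_19(num) − v_19(den) = 0; compare against these criteria.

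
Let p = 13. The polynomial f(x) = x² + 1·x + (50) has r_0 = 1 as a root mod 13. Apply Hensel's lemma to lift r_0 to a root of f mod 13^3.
r_2 = 209 (mod 2197)

Hensel: r_{i+1} = r_i − f(r_i)·(f′(r_i))^{-1} mod 13^{i+2}, f′(x) = 2x + 1. Iterate:
  r_0 = 1 (mod 13)
  r_1 = 40 (mod 169)
  r_2 = 209 (mod 2197)
Final: r = 209 satisfies f(r) ≡ 0 mod 13^3.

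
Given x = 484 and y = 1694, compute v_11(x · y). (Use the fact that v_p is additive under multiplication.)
v_11(819896) = 4

v_p(x) = 2 (factor: 484 = 11^2 · 4); v_p(y) = 2 (factor: 1694 = 11^2 · 14). Additivity: v_p(xy) = v_p(x) + v_p(y) = 2 + 2 = 4. (Direct check: xy = 819896 = 11^4 · (56).)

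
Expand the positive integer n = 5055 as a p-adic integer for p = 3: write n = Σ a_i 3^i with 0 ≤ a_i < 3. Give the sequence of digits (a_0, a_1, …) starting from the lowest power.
(a_0, a_1, …) = (0, 2, 0, 1, 2, 2, 0, 2)

Repeated division by 3 gives the digits low-to-high: 5055 = 2·3^1 + 1·3^3 + 2·3^4 + 2·3^5 + 2·3^7. Digit sequence: (0, 2, 0, 1, 2, 2, 0, 2).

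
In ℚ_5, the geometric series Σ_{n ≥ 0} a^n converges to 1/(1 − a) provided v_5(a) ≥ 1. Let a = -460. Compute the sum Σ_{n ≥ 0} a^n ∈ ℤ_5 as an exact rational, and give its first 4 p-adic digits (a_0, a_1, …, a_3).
Σ a^n = 1/(1 − a) = 1/461;  first 4 digits = (1, 3, 0, 1)

v_5(a) = 1 ≥ 1, so the series converges in ℤ_5 to 1/(1 − a) = 1/(1 − (-460)) = 1/461. Expand this rational in ℤ_5: compute digits iteratively via d_i = x_i mod 5, x_{i+1} = (x_i − d_i)/5. The first 4 digits are (1, 3, 0, 1).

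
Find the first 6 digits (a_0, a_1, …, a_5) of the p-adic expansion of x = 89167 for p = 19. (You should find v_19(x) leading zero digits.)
(a_0, …, a_5) = (0, 0, 0, 13, 0, 0)

v_19(89167) = 3, so a_0 = ... = a_2 = 0. Factor out: x = 19^3 · u with u = 13 a unit in ℤ_19. Expand u iteratively via a_{v+i} = u_i mod 19, u_{i+1} = (u_i − a_{v+i})/19:
  u_0 = 13;  a_3 = 13;  u_1 = (u_0 − 13)/19 = 0
  u_1 = 0;  a_4 = 0;  u_2 = (u_1 − 0)/19 = 0
  u_2 = 0;  a_5 = 0;  u_3 = (u_2 − 0)/19 = 0
Digits: (0, 0, 0, 13, 0, 0).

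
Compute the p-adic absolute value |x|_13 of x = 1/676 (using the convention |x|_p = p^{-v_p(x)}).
|1/676|_13 = 169

Step 1 — compute v_13(x) by factoring powers of 13 out of the numerator and denominator: v_13(1/676) = -2. Step 2 — apply |x|_p = p^{-v_p(x)} = 13^{2} = 169.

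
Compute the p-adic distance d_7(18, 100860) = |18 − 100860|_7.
d_7(18, 100860) = 1/16807

Step 1 — x − y = 18 − 100860 = -100842. Step 2 — v_7(-100842) = 5 (factor: -100842 = −(7^5 · 6); the sign does not affect v_p). Step 3 — |x − y|_7 = 7^{-5} = 1/16807.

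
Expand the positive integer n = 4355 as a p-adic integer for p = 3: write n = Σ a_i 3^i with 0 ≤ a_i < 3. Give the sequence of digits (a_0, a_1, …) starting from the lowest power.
(a_0, a_1, …) = (2, 2, 0, 2, 2, 2, 2, 1)

Repeated division by 3 gives the digits low-to-high: 4355 = 2 + 2·3^1 + 2·3^3 + 2·3^4 + 2·3^5 + 2·3^6 + 1·3^7. Digit sequence: (2, 2, 0, 2, 2, 2, 2, 1).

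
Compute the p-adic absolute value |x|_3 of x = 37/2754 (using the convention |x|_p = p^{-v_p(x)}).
|37/2754|_3 = 81

Step 1 — compute v_3(x) by factoring powers of 3 out of the numerator and denominator: v_3(37/2754) = -4. Step 2 — apply |x|_p = p^{-v_p(x)} = 3^{4} = 81.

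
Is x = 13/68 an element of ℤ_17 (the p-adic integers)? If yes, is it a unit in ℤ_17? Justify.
x ∉ ℤ_17 (v_17(x) = -1 < 0)

ℤ_17 = {x ∈ ℚ_17 : v_17(x) ≥ 0} and ℤ_17^× = {x ∈ ℤ_17 : v_17(x) = 0}. Here v_17(13/68) = v_17(num) − v_17(den) = -1; compare against these criteria.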